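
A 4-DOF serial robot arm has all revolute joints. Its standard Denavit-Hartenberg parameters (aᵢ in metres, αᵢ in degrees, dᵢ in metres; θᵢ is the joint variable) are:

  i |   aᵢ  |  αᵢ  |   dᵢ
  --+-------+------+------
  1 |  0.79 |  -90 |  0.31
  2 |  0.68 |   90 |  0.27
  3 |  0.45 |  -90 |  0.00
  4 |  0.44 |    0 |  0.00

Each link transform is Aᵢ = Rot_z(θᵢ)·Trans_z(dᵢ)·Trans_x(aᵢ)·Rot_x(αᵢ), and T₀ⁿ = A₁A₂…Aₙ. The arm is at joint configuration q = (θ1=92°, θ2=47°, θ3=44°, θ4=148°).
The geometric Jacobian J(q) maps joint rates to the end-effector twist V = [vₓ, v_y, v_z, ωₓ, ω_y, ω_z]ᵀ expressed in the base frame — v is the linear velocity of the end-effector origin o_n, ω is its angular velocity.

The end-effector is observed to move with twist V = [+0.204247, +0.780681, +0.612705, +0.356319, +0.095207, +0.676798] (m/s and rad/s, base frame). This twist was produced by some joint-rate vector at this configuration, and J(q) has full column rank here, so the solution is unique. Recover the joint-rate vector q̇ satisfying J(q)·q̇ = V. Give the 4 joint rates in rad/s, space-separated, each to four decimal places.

-0.1260 -0.9090 0.6080 0.7640

o_n = [-0.3623, 1.1090, -0.3868]
J₁: ẑ×o_n = [-1.1090, -0.3623, 0.0000], ω = ẑ
J2: z=[-0.9994, -0.0349, 0.0000] o=[-0.0276, 0.7895, 0.3100] → [0.0243, -0.6963, -0.3309, -0.9994, -0.0349, 0.0000]
J3: z=[-0.0255, 0.7309, 0.6820] o=[-0.3136, 1.2436, -0.1873] → [-0.0540, -0.0383, 0.0390, -0.0255, 0.7309, 0.6820]
J4: z=[-0.7024, -0.4986, 0.5080] o=[-0.6337, 1.4533, -0.4241] → [0.1563, 0.1641, 0.3771, -0.7024, -0.4986, 0.5080]
q̇ = J⁺·V = [-0.1260, -0.9090, 0.6080, 0.7640]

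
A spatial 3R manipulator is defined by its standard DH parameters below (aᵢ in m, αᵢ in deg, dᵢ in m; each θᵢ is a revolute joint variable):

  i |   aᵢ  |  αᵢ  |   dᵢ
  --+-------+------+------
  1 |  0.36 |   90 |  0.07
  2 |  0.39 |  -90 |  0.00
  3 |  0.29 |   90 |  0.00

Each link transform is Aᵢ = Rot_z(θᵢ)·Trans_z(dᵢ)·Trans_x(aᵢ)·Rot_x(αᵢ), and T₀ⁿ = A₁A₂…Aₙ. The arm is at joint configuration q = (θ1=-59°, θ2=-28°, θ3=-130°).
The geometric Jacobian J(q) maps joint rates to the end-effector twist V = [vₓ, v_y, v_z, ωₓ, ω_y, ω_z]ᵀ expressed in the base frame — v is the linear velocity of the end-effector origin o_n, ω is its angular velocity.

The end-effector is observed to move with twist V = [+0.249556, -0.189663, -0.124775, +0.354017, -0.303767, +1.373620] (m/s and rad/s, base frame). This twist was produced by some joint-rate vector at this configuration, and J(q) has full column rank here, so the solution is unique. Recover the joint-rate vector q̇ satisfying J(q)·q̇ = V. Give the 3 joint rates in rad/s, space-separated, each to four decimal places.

o_n = [0.0876, -0.5771, -0.0256]
J₁: ẑ×o_n = [0.5771, 0.0876, -0.0000], ω = ẑ
J2: z=[-0.8572, -0.5150, 0.0000] o=[0.1854, -0.3086, 0.0700] → [0.0492, -0.0819, 0.1798, -0.8572, -0.5150, 0.0000]
J3: z=[0.2418, -0.4024, 0.8829] o=[0.3628, -0.6037, -0.1131] → [-0.0588, -0.2641, -0.1043, 0.2418, -0.4024, 0.8829]
q̇ = J⁺·V = [0.5410, -0.1470, 0.9430]

0.5410 -0.1470 0.9430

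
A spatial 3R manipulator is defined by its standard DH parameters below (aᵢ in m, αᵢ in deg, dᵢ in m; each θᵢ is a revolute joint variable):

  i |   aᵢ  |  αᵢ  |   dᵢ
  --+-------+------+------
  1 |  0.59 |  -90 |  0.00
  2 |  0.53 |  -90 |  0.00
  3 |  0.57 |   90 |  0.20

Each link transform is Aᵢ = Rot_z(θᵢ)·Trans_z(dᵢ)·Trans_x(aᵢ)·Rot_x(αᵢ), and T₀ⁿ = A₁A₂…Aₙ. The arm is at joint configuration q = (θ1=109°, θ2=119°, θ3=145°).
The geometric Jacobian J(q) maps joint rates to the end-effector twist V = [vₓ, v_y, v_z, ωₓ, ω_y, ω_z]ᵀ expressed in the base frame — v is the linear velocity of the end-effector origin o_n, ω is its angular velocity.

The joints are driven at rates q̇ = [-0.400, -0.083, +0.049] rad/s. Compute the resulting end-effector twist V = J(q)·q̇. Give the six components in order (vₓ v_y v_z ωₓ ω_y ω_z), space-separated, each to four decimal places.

o_n = [0.1839, 0.4700, 0.0418]
J₁: ẑ×o_n = [-0.4700, 0.1839, 0.0000], ω = ẑ
J2: z=[-0.9455, -0.3256, 0.0000] o=[-0.1921, 0.5579, 0.0000] → [-0.0136, 0.0395, 0.2055, -0.9455, -0.3256, 0.0000]
J3: z=[0.2847, -0.8270, 0.4848] o=[-0.1084, 0.3149, -0.4635] → [-0.4931, -0.0021, 0.2859, 0.2847, -0.8270, 0.4848]
V = J·q̇ = [0.1650, -0.0770, -0.0030, 0.0924, -0.0135, -0.3762]

0.1650 -0.0770 -0.0030 0.0924 -0.0135 -0.3762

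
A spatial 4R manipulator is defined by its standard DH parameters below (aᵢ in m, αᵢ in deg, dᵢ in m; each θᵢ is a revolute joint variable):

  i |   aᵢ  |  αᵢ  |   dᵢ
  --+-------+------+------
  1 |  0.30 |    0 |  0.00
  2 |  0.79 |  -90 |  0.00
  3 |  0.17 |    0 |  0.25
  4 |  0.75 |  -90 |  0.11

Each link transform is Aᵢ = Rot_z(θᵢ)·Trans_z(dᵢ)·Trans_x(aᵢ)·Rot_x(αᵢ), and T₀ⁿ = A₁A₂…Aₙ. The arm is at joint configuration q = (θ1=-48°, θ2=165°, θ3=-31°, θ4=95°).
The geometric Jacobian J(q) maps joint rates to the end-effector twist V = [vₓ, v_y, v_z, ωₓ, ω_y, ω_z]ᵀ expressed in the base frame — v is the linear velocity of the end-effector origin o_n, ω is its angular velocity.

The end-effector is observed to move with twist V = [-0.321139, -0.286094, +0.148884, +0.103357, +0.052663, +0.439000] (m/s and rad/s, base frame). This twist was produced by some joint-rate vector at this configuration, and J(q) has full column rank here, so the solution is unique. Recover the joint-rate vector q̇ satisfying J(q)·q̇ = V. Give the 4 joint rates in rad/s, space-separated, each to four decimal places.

0.4800 -0.0410 -0.7600 0.6440

o_n = [-0.6941, 0.7403, -0.5865]
J₁: ẑ×o_n = [-0.7403, -0.6941, 0.0000], ω = ẑ
J2: z=[0.0000, 0.0000, 1.0000] o=[0.2007, -0.2229, 0.0000] → [-0.9632, -0.8948, 0.0000, 0.0000, 0.0000, 1.0000]
J3: z=[-0.8910, -0.4540, 0.0000] o=[-0.1579, 0.4810, 0.0000] → [0.2663, -0.5226, -0.4745, -0.8910, -0.4540, 0.0000]
J4: z=[-0.8910, -0.4540, 0.0000] o=[-0.4468, 0.4973, 0.0876] → [0.3060, -0.6006, -0.3288, -0.8910, -0.4540, 0.0000]
q̇ = J⁺·V = [0.4800, -0.0410, -0.7600, 0.6440]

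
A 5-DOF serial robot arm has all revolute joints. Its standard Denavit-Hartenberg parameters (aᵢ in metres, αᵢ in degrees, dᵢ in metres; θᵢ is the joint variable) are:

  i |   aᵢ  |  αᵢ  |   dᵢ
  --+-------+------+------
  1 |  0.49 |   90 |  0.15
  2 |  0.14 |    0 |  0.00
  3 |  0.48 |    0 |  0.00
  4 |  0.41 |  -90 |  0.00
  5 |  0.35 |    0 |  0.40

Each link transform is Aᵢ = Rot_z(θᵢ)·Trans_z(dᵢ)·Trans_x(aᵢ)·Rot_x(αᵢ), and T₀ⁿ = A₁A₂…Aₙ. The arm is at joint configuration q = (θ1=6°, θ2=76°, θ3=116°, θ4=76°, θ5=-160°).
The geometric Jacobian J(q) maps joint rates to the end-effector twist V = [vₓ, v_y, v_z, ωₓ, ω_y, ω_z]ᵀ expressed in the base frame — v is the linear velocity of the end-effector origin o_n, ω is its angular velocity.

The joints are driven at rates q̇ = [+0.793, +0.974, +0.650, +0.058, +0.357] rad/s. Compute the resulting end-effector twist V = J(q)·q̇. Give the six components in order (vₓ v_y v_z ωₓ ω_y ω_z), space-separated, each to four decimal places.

0.2563 0.2687 -0.1046 0.5306 -1.6355 0.7805

o_n = [0.4613, -0.0719, 0.0910]
J₁: ẑ×o_n = [0.0719, 0.4613, -0.0000], ω = ẑ
J2: z=[0.1045, -0.9945, 0.0000] o=[0.4873, 0.0512, 0.1500] → [0.0587, 0.0062, -0.0387, 0.1045, -0.9945, 0.0000]
J3: z=[0.1045, -0.9945, 0.0000] o=[0.5210, 0.0548, 0.2858] → [0.1937, 0.0204, -0.0726, 0.1045, -0.9945, 0.0000]
J4: z=[0.1045, -0.9945, 0.0000] o=[0.0541, 0.0057, 0.1860] → [0.0945, 0.0099, 0.3969, 0.1045, -0.9945, 0.0000]
J5: z=[0.9939, 0.1045, -0.0349] o=[0.0398, 0.0042, -0.2237] → [0.0302, -0.3275, -0.1196, 0.9939, 0.1045, -0.0349]
V = J·q̇ = [0.2563, 0.2687, -0.1046, 0.5306, -1.6355, 0.7805]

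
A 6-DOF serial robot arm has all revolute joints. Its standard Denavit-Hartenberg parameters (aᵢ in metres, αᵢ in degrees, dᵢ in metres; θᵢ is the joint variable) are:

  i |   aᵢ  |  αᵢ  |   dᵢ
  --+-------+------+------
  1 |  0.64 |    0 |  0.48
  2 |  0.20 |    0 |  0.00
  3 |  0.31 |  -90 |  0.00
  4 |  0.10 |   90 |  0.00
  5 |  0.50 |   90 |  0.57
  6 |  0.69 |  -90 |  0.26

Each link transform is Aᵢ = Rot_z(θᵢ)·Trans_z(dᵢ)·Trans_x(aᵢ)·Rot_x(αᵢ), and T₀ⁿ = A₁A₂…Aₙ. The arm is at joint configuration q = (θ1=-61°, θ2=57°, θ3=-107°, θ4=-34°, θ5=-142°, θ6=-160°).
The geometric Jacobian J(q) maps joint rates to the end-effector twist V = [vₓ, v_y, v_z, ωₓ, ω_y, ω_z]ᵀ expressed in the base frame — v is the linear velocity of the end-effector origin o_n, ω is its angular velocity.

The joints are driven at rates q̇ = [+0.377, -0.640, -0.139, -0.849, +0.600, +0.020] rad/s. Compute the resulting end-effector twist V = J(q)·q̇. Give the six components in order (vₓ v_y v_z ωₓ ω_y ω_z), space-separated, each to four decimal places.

o_n = [0.7253, -0.8389, 0.7887]
J₁: ẑ×o_n = [0.8389, 0.7253, -0.0000], ω = ẑ
J2: z=[0.0000, 0.0000, 1.0000] o=[0.3103, -0.5598, 0.4800] → [0.2792, 0.4150, -0.0000, 0.0000, 0.0000, 1.0000]
J3: z=[0.0000, 0.0000, 1.0000] o=[0.5098, -0.5737, 0.4800] → [0.2652, 0.2155, -0.0000, 0.0000, 0.0000, 1.0000]
J4: z=[0.9336, -0.3584, 0.0000] o=[0.3987, -0.8631, 0.4800] → [-0.1106, -0.2882, 0.1396, 0.9336, -0.3584, 0.0000]
J5: z=[0.2004, 0.5221, 0.8290] o=[0.3690, -0.9405, 0.5359] → [0.0477, 0.2447, -0.1657, 0.2004, 0.5221, 0.8290]
J6: z=[0.9186, 0.1941, -0.3443] o=[0.3129, -0.2277, 0.7881] → [-0.2103, -0.1425, -0.6415, 0.9186, 0.1941, -0.3443]
V = J·q̇ = [0.2191, 0.3665, -0.2308, -0.6540, 0.6214, 0.0885]

0.2191 0.3665 -0.2308 -0.6540 0.6214 0.0885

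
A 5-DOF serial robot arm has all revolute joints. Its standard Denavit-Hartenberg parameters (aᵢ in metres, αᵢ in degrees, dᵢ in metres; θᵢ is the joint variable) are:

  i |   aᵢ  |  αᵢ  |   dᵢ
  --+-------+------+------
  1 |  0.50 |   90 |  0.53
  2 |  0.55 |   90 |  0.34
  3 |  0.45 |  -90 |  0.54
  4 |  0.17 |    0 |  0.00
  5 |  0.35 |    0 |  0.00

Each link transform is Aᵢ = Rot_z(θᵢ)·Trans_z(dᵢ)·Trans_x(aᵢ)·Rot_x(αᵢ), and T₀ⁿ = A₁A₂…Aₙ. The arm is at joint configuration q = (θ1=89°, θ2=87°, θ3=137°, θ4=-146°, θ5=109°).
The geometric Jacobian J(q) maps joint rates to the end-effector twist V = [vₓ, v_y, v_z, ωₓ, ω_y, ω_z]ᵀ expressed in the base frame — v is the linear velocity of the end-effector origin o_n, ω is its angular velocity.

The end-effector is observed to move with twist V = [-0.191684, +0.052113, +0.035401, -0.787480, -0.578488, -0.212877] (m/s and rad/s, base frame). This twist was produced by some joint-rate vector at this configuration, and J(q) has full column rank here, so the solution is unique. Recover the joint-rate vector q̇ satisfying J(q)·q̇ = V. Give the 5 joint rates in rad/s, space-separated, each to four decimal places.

0.4240 -0.0620 -0.5580 -0.0080 0.9860

o_n = [0.7649, 1.3376, 0.6051]
J₁: ẑ×o_n = [-1.3376, 0.7649, 0.0000], ω = ẑ
J2: z=[0.9998, -0.0175, 0.0000] o=[0.0087, 0.4999, 0.5300] → [-0.0013, -0.0751, 0.8508, 0.9998, -0.0175, 0.0000]
J3: z=[0.0174, 0.9985, -0.0523] o=[0.3492, 0.5228, 1.0792] → [-0.4308, -0.0135, -0.4009, 0.0174, 0.9985, -0.0523]
J4: z=[-0.7319, -0.0229, -0.6811] o=[0.6651, 1.0394, 0.7223] → [0.2058, -0.1537, -0.2160, -0.7319, -0.0229, -0.6811]
J5: z=[-0.7319, -0.0229, -0.6811] o=[0.5708, 1.1414, 0.8203] → [0.1386, -0.2897, -0.1392, -0.7319, -0.0229, -0.6811]
q̇ = J⁺·V = [0.4240, -0.0620, -0.5580, -0.0080, 0.9860]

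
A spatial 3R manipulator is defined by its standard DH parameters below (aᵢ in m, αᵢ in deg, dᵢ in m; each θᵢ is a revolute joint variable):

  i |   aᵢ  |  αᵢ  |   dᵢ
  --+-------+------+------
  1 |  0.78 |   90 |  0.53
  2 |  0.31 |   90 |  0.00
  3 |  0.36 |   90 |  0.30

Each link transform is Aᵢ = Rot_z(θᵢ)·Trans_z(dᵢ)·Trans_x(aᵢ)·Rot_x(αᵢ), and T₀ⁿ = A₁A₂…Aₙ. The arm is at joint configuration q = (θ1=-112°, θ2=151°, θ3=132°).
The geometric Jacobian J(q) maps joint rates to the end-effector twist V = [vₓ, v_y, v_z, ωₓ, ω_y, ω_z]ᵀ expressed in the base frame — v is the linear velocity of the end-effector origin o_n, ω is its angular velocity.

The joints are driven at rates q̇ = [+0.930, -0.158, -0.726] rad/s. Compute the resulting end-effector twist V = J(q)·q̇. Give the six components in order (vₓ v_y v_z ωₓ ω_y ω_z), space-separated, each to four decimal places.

0.5366 -0.3524 0.0807 0.2783 0.2672 0.2950

o_n = [-0.5721, -0.7018, 0.8259]
J₁: ẑ×o_n = [0.7018, -0.5721, 0.0000], ω = ẑ
J2: z=[-0.9272, 0.3746, 0.0000] o=[-0.2922, -0.7232, 0.5300] → [0.1108, 0.2743, 0.0850, -0.9272, 0.3746, 0.0000]
J3: z=[-0.1816, -0.4495, 0.8746] o=[-0.1906, -0.4718, 0.6803] → [0.1357, -0.3072, -0.1297, -0.1816, -0.4495, 0.8746]
V = J·q̇ = [0.5366, -0.3524, 0.0807, 0.2783, 0.2672, 0.2950]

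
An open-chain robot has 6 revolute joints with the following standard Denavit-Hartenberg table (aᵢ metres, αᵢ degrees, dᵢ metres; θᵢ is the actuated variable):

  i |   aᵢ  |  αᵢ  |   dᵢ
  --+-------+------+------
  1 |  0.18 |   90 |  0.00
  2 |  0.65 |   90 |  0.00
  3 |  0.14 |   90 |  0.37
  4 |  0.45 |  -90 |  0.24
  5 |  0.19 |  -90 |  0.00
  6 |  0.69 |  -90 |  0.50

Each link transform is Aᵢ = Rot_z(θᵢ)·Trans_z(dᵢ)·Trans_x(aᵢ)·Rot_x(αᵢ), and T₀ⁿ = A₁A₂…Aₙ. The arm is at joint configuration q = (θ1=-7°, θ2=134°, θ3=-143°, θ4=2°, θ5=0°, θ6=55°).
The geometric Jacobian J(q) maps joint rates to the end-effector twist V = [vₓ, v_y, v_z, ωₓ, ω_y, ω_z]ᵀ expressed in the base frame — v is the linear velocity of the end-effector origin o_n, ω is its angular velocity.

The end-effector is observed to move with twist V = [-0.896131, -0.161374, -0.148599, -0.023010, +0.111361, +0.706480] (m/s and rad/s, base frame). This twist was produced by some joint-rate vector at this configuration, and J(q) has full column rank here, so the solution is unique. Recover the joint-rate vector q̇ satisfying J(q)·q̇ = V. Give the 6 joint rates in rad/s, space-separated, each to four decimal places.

0.2950 0.2850 -0.3200 -0.5530 0.5800 -0.0460

o_n = [0.2802, 0.8993, -0.2166]
J₁: ẑ×o_n = [-0.8993, 0.2802, 0.0000], ω = ẑ
J2: z=[-0.1219, -0.9925, 0.0000] o=[0.1787, -0.0219, 0.0000] → [0.2150, -0.0264, -0.0115, -0.1219, -0.9925, 0.0000]
J3: z=[0.7140, -0.0877, 0.6947] o=[-0.2695, 0.0331, 0.4676] → [-0.5417, 0.8703, 0.6666, 0.7140, -0.0877, 0.6947]
J4: z=[0.3176, -0.8436, -0.4329] o=[0.0820, 0.0748, 0.6442] → [1.0831, 0.1876, 0.4290, 0.3176, -0.8436, -0.4329]
J5: z=[0.6918, -0.1061, 0.7143] o=[0.4501, 0.1092, 0.2928] → [-0.5103, 0.2310, 0.5285, 0.6918, -0.1061, 0.7143]
J6: z=[-0.3176, 0.8436, 0.4329] o=[0.5733, 0.2092, 0.1883] → [-0.6403, -0.2555, 0.0281, -0.3176, 0.8436, 0.4329]
q̇ = J⁺·V = [0.2950, 0.2850, -0.3200, -0.5530, 0.5800, -0.0460]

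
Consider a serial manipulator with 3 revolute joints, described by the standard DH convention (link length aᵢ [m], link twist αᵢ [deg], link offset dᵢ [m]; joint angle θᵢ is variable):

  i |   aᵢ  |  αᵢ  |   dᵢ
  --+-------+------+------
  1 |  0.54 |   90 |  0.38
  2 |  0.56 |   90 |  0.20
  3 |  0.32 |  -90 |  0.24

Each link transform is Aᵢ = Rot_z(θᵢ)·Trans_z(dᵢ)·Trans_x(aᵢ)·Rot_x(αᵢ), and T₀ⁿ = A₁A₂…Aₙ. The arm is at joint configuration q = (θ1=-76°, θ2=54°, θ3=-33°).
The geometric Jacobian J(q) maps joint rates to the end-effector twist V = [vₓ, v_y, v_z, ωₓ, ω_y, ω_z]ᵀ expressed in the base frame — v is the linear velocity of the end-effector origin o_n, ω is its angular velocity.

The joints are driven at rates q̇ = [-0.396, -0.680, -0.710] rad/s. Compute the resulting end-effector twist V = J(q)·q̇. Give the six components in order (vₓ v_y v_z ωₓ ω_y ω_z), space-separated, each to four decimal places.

o_n = [0.2705, -1.1910, 0.9091]
J₁: ẑ×o_n = [1.1910, 0.2705, -0.0000], ω = ẑ
J2: z=[-0.9703, -0.2419, 0.0000] o=[0.1306, -0.5240, 0.3800] → [-0.1280, 0.5134, 0.6811, -0.9703, -0.2419, 0.0000]
J3: z=[0.1957, -0.7850, -0.5878] o=[0.0162, -0.8917, 0.8330] → [-0.2356, -0.1643, 0.1410, 0.1957, -0.7850, -0.5878]
V = J·q̇ = [-0.2173, -0.3395, -0.5632, 0.5208, 0.7218, 0.0213]

-0.2173 -0.3395 -0.5632 0.5208 0.7218 0.0213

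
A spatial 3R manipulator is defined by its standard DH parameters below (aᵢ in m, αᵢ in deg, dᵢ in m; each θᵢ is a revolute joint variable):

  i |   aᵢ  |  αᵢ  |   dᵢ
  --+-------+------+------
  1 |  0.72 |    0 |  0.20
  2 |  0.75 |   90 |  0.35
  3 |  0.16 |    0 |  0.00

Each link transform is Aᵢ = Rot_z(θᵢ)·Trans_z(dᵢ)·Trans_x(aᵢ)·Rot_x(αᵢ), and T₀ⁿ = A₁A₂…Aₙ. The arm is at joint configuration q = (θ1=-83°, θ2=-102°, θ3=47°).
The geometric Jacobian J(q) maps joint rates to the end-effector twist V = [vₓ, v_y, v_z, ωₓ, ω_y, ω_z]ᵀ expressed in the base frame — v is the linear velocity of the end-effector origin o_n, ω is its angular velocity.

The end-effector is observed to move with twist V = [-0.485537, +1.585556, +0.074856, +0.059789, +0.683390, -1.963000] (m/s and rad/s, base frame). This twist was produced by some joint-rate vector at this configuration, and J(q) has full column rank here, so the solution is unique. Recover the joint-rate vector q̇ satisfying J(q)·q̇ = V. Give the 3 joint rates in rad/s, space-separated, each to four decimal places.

-0.9970 -0.9660 0.6860

o_n = [-0.7681, -0.6398, 0.6670]
J₁: ẑ×o_n = [0.6398, -0.7681, 0.0000], ω = ẑ
J2: z=[0.0000, 0.0000, 1.0000] o=[0.0877, -0.7146, 0.2000] → [-0.0749, -0.8559, 0.0000, 0.0000, 0.0000, 1.0000]
J3: z=[0.0872, 0.9962, 0.0000] o=[-0.6594, -0.6493, 0.5500] → [0.1166, -0.0102, 0.1091, 0.0872, 0.9962, 0.0000]
q̇ = J⁺·V = [-0.9970, -0.9660, 0.6860]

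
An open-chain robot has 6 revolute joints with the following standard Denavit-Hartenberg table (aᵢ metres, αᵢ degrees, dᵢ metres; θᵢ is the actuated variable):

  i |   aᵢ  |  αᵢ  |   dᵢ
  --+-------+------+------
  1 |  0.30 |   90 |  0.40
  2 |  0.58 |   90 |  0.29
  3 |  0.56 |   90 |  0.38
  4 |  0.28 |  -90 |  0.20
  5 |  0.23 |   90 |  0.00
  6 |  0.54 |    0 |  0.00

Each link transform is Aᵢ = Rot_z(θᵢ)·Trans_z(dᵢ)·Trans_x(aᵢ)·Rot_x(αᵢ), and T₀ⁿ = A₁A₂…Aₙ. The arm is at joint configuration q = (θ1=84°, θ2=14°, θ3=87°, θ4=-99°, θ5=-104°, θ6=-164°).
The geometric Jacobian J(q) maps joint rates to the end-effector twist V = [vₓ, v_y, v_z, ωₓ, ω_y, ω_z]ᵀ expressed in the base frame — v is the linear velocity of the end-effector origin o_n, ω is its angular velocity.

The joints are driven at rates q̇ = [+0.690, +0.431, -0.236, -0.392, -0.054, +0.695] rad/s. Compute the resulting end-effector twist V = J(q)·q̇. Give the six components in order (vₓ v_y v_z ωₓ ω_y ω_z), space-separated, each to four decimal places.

o_n = [0.7338, 0.7443, 0.4695]
J₁: ẑ×o_n = [-0.7443, 0.7338, 0.0000], ω = ẑ
J2: z=[0.9945, -0.1045, 0.0000] o=[0.0314, 0.2984, 0.4000] → [-0.0073, -0.0691, 0.5169, 0.9945, -0.1045, 0.0000]
J3: z=[0.0253, 0.2406, -0.9703] o=[0.3786, 0.8277, 0.5403] → [-0.0980, -0.3428, -0.0876, 0.0253, 0.2406, -0.9703]
J4: z=[0.0492, 0.9691, 0.2416] o=[0.9473, 0.8890, 0.1787] → [0.3167, -0.0659, 0.1998, 0.0492, 0.9691, 0.2416]
J5: z=[0.9822, -0.0909, 0.1643] o=[0.9065, 1.0186, 0.4948] → [0.0474, -0.0035, -0.2852, 0.9822, -0.0909, 0.1643]
J6: z=[0.1639, -0.0121, -0.9864] o=[0.9275, 1.2477, 0.4955] → [-0.4962, 0.1954, -0.0848, 0.1639, -0.0121, -0.9864]
V = J·q̇ = [-0.9652, 0.7193, 0.1216, 0.4642, -0.4852, 0.1299]

-0.9652 0.7193 0.1216 0.4642 -0.4852 0.1299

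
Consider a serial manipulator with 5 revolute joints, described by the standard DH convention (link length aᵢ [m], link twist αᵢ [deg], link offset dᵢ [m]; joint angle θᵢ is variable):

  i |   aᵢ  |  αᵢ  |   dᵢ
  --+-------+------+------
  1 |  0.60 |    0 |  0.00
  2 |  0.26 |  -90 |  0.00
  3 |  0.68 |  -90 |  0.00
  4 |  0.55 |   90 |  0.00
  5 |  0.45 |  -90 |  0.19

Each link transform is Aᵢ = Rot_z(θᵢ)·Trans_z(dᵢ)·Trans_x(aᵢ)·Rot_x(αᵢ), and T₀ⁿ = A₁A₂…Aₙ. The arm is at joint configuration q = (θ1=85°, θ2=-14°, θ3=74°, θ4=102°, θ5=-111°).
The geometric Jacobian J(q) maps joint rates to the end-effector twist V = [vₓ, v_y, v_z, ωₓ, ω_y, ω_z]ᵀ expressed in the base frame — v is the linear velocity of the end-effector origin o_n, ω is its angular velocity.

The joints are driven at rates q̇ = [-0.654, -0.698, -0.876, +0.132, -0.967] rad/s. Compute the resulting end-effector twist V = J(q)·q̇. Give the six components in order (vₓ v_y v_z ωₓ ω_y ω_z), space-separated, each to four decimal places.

1.1048 -0.4384 0.4724 0.5120 -0.5862 -0.4792

o_n = [0.7357, 1.2933, -0.6388]
J₁: ẑ×o_n = [-1.2933, 0.7357, 0.0000], ω = ẑ
J2: z=[0.0000, 0.0000, 1.0000] o=[0.0523, 0.5977, 0.0000] → [-0.6956, 0.6834, 0.0000, 0.0000, 0.0000, 1.0000]
J3: z=[-0.9455, 0.3256, 0.0000] o=[0.1369, 0.8436, 0.0000] → [-0.2080, -0.6040, -0.6202, -0.9455, 0.3256, 0.0000]
J4: z=[-0.3130, -0.9089, -0.2756] o=[0.1980, 1.0208, -0.6537] → [0.0616, -0.1436, 0.4035, -0.3130, -0.9089, -0.2756]
J5: z=[0.2844, 0.1872, -0.9403] o=[0.6964, 0.8158, -0.5437] → [0.4312, -0.0100, 0.1284, 0.2844, 0.1872, -0.9403]
V = J·q̇ = [1.1048, -0.4384, 0.4724, 0.5120, -0.5862, -0.4792]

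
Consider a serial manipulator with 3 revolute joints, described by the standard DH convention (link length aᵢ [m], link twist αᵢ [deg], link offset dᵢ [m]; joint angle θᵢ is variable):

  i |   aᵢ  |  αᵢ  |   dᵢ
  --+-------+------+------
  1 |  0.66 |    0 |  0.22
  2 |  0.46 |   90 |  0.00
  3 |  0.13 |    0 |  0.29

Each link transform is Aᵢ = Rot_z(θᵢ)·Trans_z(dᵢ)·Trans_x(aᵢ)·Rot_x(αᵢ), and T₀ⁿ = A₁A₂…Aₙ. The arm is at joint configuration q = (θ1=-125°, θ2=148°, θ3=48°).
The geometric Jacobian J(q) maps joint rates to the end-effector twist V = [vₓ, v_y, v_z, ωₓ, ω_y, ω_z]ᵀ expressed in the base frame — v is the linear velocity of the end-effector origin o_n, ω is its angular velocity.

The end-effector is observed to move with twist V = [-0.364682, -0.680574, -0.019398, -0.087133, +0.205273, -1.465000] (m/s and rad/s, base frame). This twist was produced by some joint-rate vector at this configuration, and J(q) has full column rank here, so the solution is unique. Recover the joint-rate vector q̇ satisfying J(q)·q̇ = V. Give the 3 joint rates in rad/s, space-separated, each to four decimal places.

-0.5670 -0.8980 -0.2230

o_n = [0.2383, -0.5939, 0.3166]
J₁: ẑ×o_n = [0.5939, 0.2383, -0.0000], ω = ẑ
J2: z=[0.0000, 0.0000, 1.0000] o=[-0.3786, -0.5406, 0.2200] → [0.0532, 0.6168, -0.0000, 0.0000, 0.0000, 1.0000]
J3: z=[0.3907, -0.9205, 0.0000] o=[0.0449, -0.3609, 0.2200] → [-0.0889, -0.0377, 0.0870, 0.3907, -0.9205, 0.0000]
q̇ = J⁺·V = [-0.5670, -0.8980, -0.2230]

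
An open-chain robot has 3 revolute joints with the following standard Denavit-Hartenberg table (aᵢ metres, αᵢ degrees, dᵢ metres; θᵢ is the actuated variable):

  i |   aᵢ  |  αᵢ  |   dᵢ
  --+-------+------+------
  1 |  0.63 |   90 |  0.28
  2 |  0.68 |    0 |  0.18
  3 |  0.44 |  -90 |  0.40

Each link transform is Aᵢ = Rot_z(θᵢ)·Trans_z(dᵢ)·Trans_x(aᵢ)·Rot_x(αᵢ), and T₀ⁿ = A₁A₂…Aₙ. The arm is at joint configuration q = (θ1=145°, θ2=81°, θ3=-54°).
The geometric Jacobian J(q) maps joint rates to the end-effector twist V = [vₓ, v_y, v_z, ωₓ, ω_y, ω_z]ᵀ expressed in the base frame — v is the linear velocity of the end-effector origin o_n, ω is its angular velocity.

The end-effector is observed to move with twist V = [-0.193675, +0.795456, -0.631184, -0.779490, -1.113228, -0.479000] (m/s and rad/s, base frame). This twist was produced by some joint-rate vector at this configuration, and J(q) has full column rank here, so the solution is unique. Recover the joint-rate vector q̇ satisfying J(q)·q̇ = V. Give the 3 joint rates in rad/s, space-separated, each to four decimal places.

o_n = [-0.5917, 1.1223, 1.1514]
J₁: ẑ×o_n = [-1.1223, -0.5917, 0.0000], ω = ẑ
J2: z=[0.5736, 0.8192, 0.0000] o=[-0.5161, 0.3614, 0.2800] → [0.7138, -0.4998, 0.4984, 0.5736, 0.8192, 0.0000]
J3: z=[0.5736, 0.8192, 0.0000] o=[-0.5000, 0.5698, 0.9516] → [0.1636, -0.1146, 0.3920, 0.5736, 0.8192, 0.0000]
q̇ = J⁺·V = [-0.4790, -0.9250, -0.4340]

-0.4790 -0.9250 -0.4340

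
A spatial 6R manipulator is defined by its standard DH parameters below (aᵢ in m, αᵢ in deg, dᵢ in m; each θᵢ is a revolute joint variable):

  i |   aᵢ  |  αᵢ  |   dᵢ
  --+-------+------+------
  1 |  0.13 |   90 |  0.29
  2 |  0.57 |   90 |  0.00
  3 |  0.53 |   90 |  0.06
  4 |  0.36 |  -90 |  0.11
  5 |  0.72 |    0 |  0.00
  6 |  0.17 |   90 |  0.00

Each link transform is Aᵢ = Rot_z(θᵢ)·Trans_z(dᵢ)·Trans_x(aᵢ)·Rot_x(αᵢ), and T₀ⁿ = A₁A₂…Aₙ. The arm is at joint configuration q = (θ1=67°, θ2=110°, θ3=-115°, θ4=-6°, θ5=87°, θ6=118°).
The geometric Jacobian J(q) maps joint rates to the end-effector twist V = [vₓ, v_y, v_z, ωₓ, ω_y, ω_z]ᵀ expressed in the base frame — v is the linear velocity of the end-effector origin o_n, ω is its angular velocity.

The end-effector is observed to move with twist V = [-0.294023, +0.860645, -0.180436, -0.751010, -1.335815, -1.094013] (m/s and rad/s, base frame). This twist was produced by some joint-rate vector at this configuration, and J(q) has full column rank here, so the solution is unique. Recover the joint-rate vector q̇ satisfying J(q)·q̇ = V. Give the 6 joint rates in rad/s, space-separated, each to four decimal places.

-0.1880 -0.4900 -0.3050 0.4350 -0.8400 -0.6040

o_n = [-0.8874, 0.2817, 0.9882]
J₁: ẑ×o_n = [-0.2817, -0.8874, 0.0000], ω = ẑ
J2: z=[0.9205, -0.3907, 0.0000] o=[0.0508, 0.1197, 0.2900] → [-0.2728, -0.6427, -0.2174, 0.9205, -0.3907, 0.0000]
J3: z=[0.3672, 0.8650, 0.3420] o=[-0.0254, -0.0598, 0.8256] → [0.0238, -0.3545, 0.8710, 0.3672, 0.8650, 0.3420]
J4: z=[0.5101, 0.1202, -0.8517] o=[-0.4156, 0.2503, 0.6357] → [0.0691, 0.2220, 0.0728, 0.5101, 0.1202, -0.8517]
J5: z=[0.2839, 0.9112, 0.2986] o=[-0.6517, 0.4054, 0.3869] → [0.5848, -0.2411, 0.1796, 0.2839, 0.9112, 0.2986]
J6: z=[0.2839, 0.9112, 0.2986] o=[-1.0491, 0.3338, 0.9830] → [0.0203, 0.0468, -0.1622, 0.2839, 0.9112, 0.2986]
q̇ = J⁺·V = [-0.1880, -0.4900, -0.3050, 0.4350, -0.8400, -0.6040]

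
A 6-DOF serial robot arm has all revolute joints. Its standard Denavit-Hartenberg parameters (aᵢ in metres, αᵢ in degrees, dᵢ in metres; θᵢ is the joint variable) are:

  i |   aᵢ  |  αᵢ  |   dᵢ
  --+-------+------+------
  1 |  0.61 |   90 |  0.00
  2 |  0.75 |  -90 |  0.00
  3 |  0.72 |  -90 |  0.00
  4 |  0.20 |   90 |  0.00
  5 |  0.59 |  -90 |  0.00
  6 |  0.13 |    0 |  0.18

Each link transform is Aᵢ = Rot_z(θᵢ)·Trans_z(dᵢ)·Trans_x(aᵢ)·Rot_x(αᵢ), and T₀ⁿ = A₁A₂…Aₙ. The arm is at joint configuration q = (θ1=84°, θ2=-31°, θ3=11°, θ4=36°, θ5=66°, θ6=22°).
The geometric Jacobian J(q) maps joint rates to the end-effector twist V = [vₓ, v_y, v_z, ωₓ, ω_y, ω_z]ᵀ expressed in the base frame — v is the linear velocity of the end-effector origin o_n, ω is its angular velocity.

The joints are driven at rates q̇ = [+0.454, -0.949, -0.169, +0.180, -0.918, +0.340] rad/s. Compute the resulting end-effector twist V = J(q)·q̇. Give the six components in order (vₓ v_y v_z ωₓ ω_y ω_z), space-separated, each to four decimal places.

-0.7581 -0.9703 -1.8680 -1.2187 -0.9710 0.2602

o_n = [-0.6961, 1.9020, -0.9949]
J₁: ẑ×o_n = [-1.9020, -0.6961, 0.0000], ω = ẑ
J2: z=[0.9945, -0.1045, 0.0000] o=[0.0638, 0.6067, 0.0000] → [0.1040, 0.9894, 1.2089, 0.9945, -0.1045, 0.0000]
J3: z=[0.0538, 0.5122, 0.8572] o=[0.1310, 1.2460, -0.3863] → [-0.8741, -0.6761, 0.4589, 0.0538, 0.5122, 0.8572]
J4: z=[-0.9933, -0.0601, 0.0983] o=[0.0577, 1.8629, -0.7503] → [0.0108, -0.3170, -0.0842, -0.9933, -0.0601, 0.0983]
J5: z=[-0.0163, 0.9180, 0.3963] o=[0.0349, 1.9413, -0.9329] → [-0.0414, -0.2907, 0.6716, -0.0163, 0.9180, 0.3963]
J6: z=[-0.2999, -0.3826, 0.8739] o=[-0.5279, 2.0030, -1.0990] → [0.0484, -0.1157, -0.0341, -0.2999, -0.3826, 0.8739]
V = J·q̇ = [-0.7581, -0.9703, -1.8680, -1.2187, -0.9710, 0.2602]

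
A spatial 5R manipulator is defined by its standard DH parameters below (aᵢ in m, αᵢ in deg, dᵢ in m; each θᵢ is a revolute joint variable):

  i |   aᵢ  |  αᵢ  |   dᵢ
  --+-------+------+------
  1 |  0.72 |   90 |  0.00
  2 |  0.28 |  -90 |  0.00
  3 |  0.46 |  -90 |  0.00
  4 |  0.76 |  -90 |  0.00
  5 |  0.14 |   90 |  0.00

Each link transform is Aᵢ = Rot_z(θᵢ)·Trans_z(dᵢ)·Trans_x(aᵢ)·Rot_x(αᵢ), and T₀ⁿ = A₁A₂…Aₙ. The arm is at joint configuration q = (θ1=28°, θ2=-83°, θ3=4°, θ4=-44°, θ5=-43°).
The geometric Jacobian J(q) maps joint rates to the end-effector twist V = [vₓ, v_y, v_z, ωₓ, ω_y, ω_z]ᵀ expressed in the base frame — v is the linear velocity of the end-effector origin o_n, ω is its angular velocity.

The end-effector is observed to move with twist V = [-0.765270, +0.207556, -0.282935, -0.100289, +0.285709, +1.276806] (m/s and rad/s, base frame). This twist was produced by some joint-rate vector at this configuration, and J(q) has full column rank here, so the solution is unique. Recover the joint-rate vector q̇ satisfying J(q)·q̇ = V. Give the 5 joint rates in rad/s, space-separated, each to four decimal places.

0.6700 -0.3100 -0.4980 0.0310 -0.8580

o_n = [1.2260, 0.8451, -1.2680]
J₁: ẑ×o_n = [-0.8451, 1.2260, 0.0000], ω = ẑ
J2: z=[0.4695, -0.8829, 0.0000] o=[0.6357, 0.3380, 0.0000] → [1.1196, 0.5953, 0.7593, 0.4695, -0.8829, 0.0000]
J3: z=[0.8764, 0.4660, 0.1219] o=[0.6659, 0.3540, -0.2779] → [-0.5212, 0.9359, 0.1693, 0.8764, 0.4660, 0.1219]
J4: z=[-0.4758, 0.8768, 0.0692] o=[0.7002, 0.4086, -0.7334] → [-0.4990, -0.2180, -0.6688, -0.4758, 0.8768, 0.0692]
J5: z=[-0.5786, -0.2528, -0.7755] o=[1.2036, 0.7195, -1.2103] → [0.1120, -0.0507, -0.0670, -0.5786, -0.2528, -0.7755]
q̇ = J⁺·V = [0.6700, -0.3100, -0.4980, 0.0310, -0.8580]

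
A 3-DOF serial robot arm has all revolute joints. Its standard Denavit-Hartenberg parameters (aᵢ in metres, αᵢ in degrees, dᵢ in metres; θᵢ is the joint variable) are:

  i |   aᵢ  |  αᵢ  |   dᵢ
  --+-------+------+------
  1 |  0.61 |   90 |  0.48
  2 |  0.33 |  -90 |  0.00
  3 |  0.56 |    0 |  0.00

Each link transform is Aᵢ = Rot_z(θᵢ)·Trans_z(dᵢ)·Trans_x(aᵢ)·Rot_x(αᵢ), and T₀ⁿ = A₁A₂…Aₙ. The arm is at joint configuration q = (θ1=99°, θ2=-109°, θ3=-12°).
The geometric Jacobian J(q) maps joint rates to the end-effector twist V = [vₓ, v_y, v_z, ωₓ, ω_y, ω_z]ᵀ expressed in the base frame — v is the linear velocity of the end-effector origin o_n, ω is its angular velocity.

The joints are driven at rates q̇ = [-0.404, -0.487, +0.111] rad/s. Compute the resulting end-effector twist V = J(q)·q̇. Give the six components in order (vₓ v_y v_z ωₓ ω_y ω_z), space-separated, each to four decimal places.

o_n = [0.0643, 0.3385, -0.3499]
J₁: ẑ×o_n = [-0.3385, 0.0643, 0.0000], ω = ẑ
J2: z=[0.9877, 0.1564, 0.0000] o=[-0.0954, 0.6025, 0.4800] → [-0.1298, 0.8197, -0.2858, 0.9877, 0.1564, 0.0000]
J3: z=[-0.1479, 0.9339, -0.3256] o=[-0.0786, 0.4964, 0.1680] → [-0.5351, -0.1231, -0.1101, -0.1479, 0.9339, -0.3256]
V = J·q̇ = [0.1406, -0.4388, 0.1270, -0.4974, 0.0275, -0.4401]

0.1406 -0.4388 0.1270 -0.4974 0.0275 -0.4401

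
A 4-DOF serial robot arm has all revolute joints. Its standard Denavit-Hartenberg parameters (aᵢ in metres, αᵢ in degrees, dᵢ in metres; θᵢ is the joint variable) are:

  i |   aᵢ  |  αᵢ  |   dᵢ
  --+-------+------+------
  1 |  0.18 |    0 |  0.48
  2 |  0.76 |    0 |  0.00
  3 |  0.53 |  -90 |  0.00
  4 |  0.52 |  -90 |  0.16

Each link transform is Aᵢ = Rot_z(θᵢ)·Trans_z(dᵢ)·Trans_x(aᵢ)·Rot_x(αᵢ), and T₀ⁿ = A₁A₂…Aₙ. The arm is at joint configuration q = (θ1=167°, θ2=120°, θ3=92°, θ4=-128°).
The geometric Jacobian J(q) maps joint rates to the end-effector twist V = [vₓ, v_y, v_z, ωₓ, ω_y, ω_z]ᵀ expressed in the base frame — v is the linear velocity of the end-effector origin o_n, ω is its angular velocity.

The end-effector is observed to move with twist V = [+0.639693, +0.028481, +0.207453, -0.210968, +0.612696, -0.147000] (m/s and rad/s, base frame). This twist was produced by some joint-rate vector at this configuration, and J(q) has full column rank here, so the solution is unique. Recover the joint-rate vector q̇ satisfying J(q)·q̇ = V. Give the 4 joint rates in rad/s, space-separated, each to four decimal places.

0.8920 -0.3520 -0.6870 0.6480

o_n = [0.1931, -0.4667, 0.8898]
J₁: ẑ×o_n = [0.4667, 0.1931, -0.0000], ω = ẑ
J2: z=[0.0000, 0.0000, 1.0000] o=[-0.1754, 0.0405, 0.4800] → [0.5072, 0.3685, -0.0000, 0.0000, 0.0000, 1.0000]
J3: z=[0.0000, 0.0000, 1.0000] o=[0.0468, -0.6863, 0.4800] → [-0.2196, 0.1463, 0.0000, 0.0000, 0.0000, 1.0000]
J4: z=[-0.3256, 0.9455, 0.0000] o=[0.5479, -0.5137, 0.4800] → [0.3874, 0.1334, 0.3201, -0.3256, 0.9455, 0.0000]
q̇ = J⁺·V = [0.8920, -0.3520, -0.6870, 0.6480]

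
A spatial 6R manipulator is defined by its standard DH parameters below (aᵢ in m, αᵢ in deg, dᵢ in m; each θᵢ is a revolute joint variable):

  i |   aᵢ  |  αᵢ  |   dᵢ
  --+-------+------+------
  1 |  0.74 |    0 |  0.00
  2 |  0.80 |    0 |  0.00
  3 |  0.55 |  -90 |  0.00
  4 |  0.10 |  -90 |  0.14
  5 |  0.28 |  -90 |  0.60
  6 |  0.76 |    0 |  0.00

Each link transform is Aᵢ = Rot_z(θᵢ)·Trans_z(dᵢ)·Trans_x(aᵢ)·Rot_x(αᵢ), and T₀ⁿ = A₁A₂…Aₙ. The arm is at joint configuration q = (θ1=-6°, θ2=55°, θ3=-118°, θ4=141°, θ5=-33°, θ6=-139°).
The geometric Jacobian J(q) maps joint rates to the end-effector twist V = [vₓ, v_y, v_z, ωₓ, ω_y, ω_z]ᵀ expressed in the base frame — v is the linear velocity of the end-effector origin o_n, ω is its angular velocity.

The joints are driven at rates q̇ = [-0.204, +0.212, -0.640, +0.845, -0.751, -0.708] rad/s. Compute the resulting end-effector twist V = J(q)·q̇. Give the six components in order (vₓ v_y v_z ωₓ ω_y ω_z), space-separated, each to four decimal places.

o_n = [1.2323, 0.5452, 0.9458]
J₁: ẑ×o_n = [-0.5452, 1.2323, 0.0000], ω = ẑ
J2: z=[0.0000, 0.0000, 1.0000] o=[0.7359, -0.0774, 0.0000] → [-0.6225, 0.4963, 0.0000, 0.0000, 0.0000, 1.0000]
J3: z=[0.0000, 0.0000, 1.0000] o=[1.2608, 0.5264, 0.0000] → [-0.0188, -0.0285, 0.0000, 0.0000, 0.0000, 1.0000]
J4: z=[0.9336, 0.3584, 0.0000] o=[1.4579, 0.0129, 0.0000] → [0.3389, -0.8830, 0.5777, 0.9336, 0.3584, 0.0000]
J5: z=[-0.2255, 0.5875, 0.7771] o=[1.5607, 0.1357, -0.0629] → [0.2744, -0.0278, 0.1006, -0.2255, 0.5875, 0.7771]
J6: z=[-0.9347, 0.0946, -0.3428] o=[1.5024, 0.7132, 0.2556] → [0.0077, 0.7377, 0.1826, -0.9347, 0.0946, -0.3428]
V = J·q̇ = [0.0661, -1.3755, 0.2833, 1.6200, -0.2054, -0.9730]

0.0661 -1.3755 0.2833 1.6200 -0.2054 -0.9730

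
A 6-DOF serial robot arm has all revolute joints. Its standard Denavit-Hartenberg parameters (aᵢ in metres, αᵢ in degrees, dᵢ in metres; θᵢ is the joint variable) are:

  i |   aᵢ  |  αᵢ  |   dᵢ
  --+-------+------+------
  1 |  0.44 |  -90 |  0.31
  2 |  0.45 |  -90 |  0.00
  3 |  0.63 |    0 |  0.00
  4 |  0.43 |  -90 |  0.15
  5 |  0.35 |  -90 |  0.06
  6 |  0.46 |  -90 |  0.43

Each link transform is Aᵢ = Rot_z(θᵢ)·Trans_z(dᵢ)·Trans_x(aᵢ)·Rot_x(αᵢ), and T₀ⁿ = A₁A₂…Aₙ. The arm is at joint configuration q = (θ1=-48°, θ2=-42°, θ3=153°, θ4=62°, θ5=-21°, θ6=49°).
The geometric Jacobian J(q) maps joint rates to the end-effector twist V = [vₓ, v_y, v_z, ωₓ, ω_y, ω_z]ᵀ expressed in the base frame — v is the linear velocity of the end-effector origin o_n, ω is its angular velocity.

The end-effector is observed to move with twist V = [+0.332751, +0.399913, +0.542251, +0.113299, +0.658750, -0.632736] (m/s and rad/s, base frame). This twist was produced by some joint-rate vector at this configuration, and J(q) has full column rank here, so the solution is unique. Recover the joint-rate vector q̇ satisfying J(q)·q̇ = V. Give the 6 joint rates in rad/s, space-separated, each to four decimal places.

-0.7850 0.3200 0.1160 0.2390 0.0500 0.7980

o_n = [-0.2156, 0.4828, -0.5151]
J₁: ẑ×o_n = [-0.4828, -0.2156, 0.0000], ω = ẑ
J2: z=[0.7431, 0.6691, 0.0000] o=[0.2944, -0.3270, 0.3100] → [-0.5521, 0.6132, 0.9431, 0.7431, 0.6691, 0.0000]
J3: z=[0.4477, -0.4973, -0.7431] o=[0.5182, -0.5755, 0.6111] → [1.3465, 1.0496, 0.1089, 0.4477, -0.4973, -0.7431]
J4: z=[0.4477, -0.4973, -0.7431] o=[0.0265, -0.4569, 0.2355] → [1.0716, 0.5160, 0.3003, 0.4477, -0.4973, -0.7431]
J5: z=[0.8940, 0.2314, 0.3838] o=[0.1018, -0.1719, -0.1117] → [-0.3446, 0.2388, 0.6587, 0.8940, 0.2314, 0.3838]
J6: z=[-0.4112, 0.7639, 0.4974] o=[0.2178, 0.0528, -0.3609] → [-0.3316, -0.2790, 0.1543, -0.4112, 0.7639, 0.4974]
q̇ = J⁺·V = [-0.7850, 0.3200, 0.1160, 0.2390, 0.0500, 0.7980]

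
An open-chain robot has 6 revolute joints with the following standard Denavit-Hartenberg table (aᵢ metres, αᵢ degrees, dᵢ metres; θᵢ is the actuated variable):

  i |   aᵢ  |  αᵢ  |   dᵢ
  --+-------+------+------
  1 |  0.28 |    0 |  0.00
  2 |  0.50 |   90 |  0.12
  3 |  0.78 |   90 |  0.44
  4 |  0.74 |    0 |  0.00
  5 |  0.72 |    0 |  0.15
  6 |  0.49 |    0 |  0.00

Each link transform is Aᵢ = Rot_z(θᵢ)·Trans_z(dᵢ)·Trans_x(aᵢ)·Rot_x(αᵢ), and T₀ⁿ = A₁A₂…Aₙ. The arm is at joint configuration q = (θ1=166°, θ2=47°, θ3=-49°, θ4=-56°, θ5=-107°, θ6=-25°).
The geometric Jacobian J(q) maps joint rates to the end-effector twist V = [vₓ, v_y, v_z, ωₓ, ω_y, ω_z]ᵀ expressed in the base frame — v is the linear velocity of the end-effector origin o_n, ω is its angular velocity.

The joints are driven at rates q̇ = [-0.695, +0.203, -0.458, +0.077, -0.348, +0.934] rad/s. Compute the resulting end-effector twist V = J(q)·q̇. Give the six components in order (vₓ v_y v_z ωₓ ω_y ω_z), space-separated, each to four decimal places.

o_n = [-0.4351, -0.4149, 0.0065]
J₁: ẑ×o_n = [0.4149, -0.4351, 0.0000], ω = ẑ
J2: z=[0.0000, 0.0000, 1.0000] o=[-0.2717, 0.0677, 0.0000] → [0.4827, -0.1634, 0.0000, 0.0000, 0.0000, 1.0000]
J3: z=[-0.5446, 0.8387, 0.0000] o=[-0.6910, -0.2046, 0.1200] → [-0.0952, -0.0618, -0.1001, -0.5446, 0.8387, 0.0000]
J4: z=[0.6330, 0.4110, -0.6561] o=[-1.3598, -0.1143, -0.4687] → [-0.0019, -0.9074, -0.5704, 0.6330, 0.4110, -0.6561]
J5: z=[0.6330, 0.4110, -0.6561] o=[-1.2534, -0.7766, -0.7810] → [0.5610, -1.0353, -0.1074, 0.6330, 0.4110, -0.6561]
J6: z=[0.6330, 0.4110, -0.6561] o=[-0.6649, -0.6455, -0.3597] → [0.3018, -0.3826, 0.0515, 0.6330, 0.4110, -0.6561]
V = J·q̇ = [-0.0603, 0.2306, 0.0874, 0.6691, -0.1116, -0.9270]

-0.0603 0.2306 0.0874 0.6691 -0.1116 -0.9270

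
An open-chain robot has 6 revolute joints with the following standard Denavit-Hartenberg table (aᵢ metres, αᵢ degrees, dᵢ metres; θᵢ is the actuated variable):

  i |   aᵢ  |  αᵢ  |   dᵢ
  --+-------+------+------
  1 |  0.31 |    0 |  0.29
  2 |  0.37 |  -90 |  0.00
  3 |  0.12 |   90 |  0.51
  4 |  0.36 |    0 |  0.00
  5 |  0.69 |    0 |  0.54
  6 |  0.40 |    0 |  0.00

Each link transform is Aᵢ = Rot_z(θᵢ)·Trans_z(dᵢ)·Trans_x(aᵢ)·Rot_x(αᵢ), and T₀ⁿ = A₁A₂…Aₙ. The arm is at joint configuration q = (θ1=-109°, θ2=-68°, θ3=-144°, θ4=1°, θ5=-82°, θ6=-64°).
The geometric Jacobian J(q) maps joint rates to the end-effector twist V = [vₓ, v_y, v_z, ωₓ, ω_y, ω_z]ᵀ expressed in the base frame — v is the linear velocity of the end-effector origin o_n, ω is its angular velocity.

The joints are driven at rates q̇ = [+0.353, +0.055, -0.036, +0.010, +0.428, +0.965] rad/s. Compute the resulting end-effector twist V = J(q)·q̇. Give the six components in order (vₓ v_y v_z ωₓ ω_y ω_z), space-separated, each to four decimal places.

0.4089 0.4543 0.3456 0.8216 0.0791 -0.7271

o_n = [0.0361, 0.1093, 0.0061]
J₁: ẑ×o_n = [-0.1093, 0.0361, 0.0000], ω = ẑ
J2: z=[0.0000, 0.0000, 1.0000] o=[-0.1009, -0.2931, 0.2900] → [-0.4024, 0.1371, 0.0000, 0.0000, 0.0000, 1.0000]
J3: z=[0.0523, -0.9986, 0.0000] o=[-0.4704, -0.3125, 0.2900] → [0.2835, 0.0149, 0.5279, 0.0523, -0.9986, 0.0000]
J4: z=[0.5870, 0.0308, -0.8090] o=[-0.3468, -0.8167, 0.3605] → [0.7382, -0.1017, 0.5317, 0.5870, 0.0308, -0.8090]
J5: z=[0.5870, 0.0308, -0.8090] o=[-0.0556, -0.8077, 0.5721] → [0.7245, 0.2580, 0.5354, 0.5870, 0.0308, -0.8090]
J6: z=[0.5870, 0.0308, -0.8090] o=[0.3129, -0.1060, 0.1987] → [0.1682, 0.3369, 0.1349, 0.5870, 0.0308, -0.8090]
V = J·q̇ = [0.4089, 0.4543, 0.3456, 0.8216, 0.0791, -0.7271]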